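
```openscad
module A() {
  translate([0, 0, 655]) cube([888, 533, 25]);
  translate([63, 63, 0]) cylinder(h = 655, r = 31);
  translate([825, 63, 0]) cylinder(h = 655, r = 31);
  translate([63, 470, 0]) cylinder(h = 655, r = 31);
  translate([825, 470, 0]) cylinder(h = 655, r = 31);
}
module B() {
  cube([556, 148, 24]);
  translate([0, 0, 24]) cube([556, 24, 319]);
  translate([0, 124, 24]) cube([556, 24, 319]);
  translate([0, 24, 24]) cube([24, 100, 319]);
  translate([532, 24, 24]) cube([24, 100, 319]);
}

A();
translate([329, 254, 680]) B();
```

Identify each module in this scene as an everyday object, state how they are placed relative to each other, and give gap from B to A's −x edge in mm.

A is a table. B is an open box. The open box is on top of the table. The gap from the open box to the table's −x edge is 329 mm.

The open box's min-x is at 329; the table's min-x is 0; gap = 329 mm.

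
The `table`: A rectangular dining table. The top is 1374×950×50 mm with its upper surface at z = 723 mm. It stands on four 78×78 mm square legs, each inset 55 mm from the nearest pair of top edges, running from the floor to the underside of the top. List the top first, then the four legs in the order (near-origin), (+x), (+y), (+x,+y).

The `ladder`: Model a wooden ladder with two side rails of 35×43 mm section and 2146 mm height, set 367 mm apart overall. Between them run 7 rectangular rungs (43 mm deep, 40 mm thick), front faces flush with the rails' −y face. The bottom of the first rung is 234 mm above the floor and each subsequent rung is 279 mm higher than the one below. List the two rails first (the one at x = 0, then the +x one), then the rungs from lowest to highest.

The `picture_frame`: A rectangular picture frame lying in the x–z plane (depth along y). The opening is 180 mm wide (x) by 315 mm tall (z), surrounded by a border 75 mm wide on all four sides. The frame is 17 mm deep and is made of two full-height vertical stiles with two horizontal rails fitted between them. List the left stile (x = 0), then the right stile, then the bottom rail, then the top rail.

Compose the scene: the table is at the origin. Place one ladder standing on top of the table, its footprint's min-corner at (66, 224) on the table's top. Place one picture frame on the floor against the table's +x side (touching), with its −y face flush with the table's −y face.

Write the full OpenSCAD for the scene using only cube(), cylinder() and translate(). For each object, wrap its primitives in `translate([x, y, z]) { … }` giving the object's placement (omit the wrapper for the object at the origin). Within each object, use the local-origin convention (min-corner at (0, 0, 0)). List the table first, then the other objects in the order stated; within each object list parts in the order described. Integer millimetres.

translate([0, 0, 673]) cube([1374, 950, 50]);
translate([55, 55, 0]) cube([78, 78, 673]);
translate([1241, 55, 0]) cube([78, 78, 673]);
translate([55, 817, 0]) cube([78, 78, 673]);
translate([1241, 817, 0]) cube([78, 78, 673]);
translate([66, 224, 723]) {
  cube([35, 43, 2146]);
  translate([332, 0, 0]) cube([35, 43, 2146]);
  translate([35, 0, 234]) cube([297, 43, 40]);
  translate([35, 0, 513]) cube([297, 43, 40]);
  translate([35, 0, 792]) cube([297, 43, 40]);
  translate([35, 0, 1071]) cube([297, 43, 40]);
  translate([35, 0, 1350]) cube([297, 43, 40]);
  translate([35, 0, 1629]) cube([297, 43, 40]);
  translate([35, 0, 1908]) cube([297, 43, 40]);
}
translate([1374, 0, 0]) {
  cube([75, 17, 465]);
  translate([255, 0, 0]) cube([75, 17, 465]);
  translate([75, 0, 0]) cube([180, 17, 75]);
  translate([75, 0, 390]) cube([180, 17, 75]);
}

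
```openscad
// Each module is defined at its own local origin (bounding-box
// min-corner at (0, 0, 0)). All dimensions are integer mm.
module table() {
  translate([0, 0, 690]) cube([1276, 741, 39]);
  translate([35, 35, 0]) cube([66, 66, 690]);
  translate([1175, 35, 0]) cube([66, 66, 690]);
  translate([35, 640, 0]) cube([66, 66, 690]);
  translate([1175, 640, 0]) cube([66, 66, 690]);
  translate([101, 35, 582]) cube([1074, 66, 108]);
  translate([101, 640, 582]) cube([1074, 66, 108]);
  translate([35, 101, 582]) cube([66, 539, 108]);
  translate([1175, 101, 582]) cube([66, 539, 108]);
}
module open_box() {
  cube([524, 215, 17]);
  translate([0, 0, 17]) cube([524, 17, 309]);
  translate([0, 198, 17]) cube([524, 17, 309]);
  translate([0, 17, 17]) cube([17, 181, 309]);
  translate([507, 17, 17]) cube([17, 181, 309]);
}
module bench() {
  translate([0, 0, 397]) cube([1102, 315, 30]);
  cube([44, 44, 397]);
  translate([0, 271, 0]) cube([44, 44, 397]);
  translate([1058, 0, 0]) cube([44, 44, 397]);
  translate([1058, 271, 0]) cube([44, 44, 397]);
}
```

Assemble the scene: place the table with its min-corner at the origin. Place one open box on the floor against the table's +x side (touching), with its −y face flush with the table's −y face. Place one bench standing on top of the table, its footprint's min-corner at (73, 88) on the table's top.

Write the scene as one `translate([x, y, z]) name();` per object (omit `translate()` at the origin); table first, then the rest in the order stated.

table();
translate([1276, 0, 0]) open_box();
translate([73, 88, 729]) bench();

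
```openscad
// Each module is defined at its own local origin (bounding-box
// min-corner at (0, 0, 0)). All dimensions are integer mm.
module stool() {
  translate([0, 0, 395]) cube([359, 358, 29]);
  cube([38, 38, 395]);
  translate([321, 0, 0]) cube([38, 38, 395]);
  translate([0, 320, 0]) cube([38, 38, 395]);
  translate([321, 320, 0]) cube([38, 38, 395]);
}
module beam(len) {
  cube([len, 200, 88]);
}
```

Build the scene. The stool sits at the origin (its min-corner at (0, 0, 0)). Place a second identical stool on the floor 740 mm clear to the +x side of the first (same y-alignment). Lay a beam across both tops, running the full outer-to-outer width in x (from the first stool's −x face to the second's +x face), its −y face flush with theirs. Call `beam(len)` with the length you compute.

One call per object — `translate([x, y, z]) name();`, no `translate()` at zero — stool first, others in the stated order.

stool();
translate([1099, 0, 0]) stool();
translate([0, 0, 424]) beam(1458);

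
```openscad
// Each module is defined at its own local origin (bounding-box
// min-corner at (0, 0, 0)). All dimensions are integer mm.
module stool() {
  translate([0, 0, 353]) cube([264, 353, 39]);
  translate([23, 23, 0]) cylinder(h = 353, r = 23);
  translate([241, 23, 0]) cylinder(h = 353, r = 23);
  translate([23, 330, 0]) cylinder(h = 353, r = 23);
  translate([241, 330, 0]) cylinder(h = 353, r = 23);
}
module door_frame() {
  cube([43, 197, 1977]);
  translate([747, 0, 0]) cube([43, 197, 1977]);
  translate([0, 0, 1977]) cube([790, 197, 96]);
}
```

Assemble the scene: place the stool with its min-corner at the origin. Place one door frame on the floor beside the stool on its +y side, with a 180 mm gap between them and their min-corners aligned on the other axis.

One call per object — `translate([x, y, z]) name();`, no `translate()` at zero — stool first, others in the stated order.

stool();
translate([0, 533, 0]) door_frame();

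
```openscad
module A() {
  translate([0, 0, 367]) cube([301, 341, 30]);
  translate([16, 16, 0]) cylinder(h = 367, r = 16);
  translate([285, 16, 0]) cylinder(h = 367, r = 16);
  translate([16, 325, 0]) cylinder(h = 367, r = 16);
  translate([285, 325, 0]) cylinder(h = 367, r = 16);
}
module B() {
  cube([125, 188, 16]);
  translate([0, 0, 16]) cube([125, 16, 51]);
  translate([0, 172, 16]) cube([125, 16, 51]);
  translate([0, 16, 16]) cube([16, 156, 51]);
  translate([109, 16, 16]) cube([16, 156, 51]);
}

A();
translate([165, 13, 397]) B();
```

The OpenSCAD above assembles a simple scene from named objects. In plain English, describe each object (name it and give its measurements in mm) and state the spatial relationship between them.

A is a simple wooden stool: a rectangular seat 301 mm (x) by 341 mm (y), 30 mm thick, top face at z = 397 mm, on four round legs, each 32 mm in diameter. The legs rest on z = 0, each leg's axis is inset half a diameter from the nearest pair of seat edges (so the leg's bounding box is flush with the corner).

B is an open-topped rectangular box: outside dimensions 125×188×67 mm, with a uniform wall and base thickness of 16 mm. The base is a full 125×188 slab on the floor; four walls sit on top of the base. The front and back walls (the −y and +y sides) span the full width; the two side walls fit between them.

The open box is on top of the stool.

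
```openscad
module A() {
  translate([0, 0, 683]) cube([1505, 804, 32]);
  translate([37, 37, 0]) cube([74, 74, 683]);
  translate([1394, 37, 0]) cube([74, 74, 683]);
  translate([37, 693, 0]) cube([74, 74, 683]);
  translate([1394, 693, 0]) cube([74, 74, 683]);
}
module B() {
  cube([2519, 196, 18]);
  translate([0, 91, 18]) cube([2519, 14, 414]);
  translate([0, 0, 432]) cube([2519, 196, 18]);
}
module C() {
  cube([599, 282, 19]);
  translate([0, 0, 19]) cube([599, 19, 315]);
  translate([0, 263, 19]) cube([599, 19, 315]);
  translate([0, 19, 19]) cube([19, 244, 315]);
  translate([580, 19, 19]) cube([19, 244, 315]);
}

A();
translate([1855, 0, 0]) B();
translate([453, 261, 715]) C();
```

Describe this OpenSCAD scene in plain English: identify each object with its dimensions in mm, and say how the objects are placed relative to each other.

A is a rectangular dining table. The top is 1505×804×32 mm with its upper surface at z = 715 mm. It stands on four 74×74 mm square legs, each inset 37 mm from the nearest pair of top edges, running from the floor to the underside of the top.

B is an I-beam lying along x, 2519 mm long. Overall section height 450 mm. Two flanges 196 mm wide (y) and 18 mm thick, one on the floor and one at the top; a web 14 mm thick runs between them, centred on the flange width.

C is an open-topped rectangular box: outside dimensions 599×282×334 mm, with a uniform wall and base thickness of 19 mm. The base is a full 599×282 slab on the floor; four walls sit on top of the base. The front and back walls (the −y and +y sides) span the full width; the two side walls fit between them.

The I-beam is on the floor beside the table on its +x side. The open box is on top of the table, centred.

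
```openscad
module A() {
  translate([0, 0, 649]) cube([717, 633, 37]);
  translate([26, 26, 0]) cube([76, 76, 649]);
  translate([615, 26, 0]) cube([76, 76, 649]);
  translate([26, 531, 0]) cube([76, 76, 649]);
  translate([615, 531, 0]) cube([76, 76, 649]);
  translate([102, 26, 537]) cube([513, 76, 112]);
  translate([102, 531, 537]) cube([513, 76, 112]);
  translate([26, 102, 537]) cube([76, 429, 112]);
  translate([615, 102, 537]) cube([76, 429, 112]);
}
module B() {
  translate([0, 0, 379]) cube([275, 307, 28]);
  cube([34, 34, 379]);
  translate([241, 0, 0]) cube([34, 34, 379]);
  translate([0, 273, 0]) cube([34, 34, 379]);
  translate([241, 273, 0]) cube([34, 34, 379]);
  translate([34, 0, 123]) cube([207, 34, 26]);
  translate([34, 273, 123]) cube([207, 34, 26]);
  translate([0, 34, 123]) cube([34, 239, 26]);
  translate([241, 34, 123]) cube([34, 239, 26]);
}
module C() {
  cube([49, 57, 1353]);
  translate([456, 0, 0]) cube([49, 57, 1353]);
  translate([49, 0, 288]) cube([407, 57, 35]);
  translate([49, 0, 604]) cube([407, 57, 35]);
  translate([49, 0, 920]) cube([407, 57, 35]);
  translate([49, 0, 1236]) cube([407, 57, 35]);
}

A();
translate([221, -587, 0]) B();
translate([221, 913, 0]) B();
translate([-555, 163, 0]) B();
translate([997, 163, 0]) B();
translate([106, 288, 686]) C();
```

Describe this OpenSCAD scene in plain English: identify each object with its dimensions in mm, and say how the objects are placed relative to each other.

A is a table with a 717×633 mm rectangular top, 37 mm thick, top surface at z = 686 mm, supported by four 76×76 mm square legs, each inset 26 mm from the nearest pair of top edges, running from the floor. Four apron rails, 76 mm thick and 112 mm tall, run between adjacent legs with their top edges flush with the underside of the top and their outer faces flush with the legs' outer faces.

B is a simple wooden stool: a rectangular seat 275 mm (x) by 307 mm (y), 28 mm thick, top face at z = 407 mm, on four square legs, each 34×34 mm in cross-section. The legs rest on z = 0, each flush with a corner of the seat. Four stretchers, 34 mm wide and 26 mm tall, connect adjacent legs with their undersides at z = 123 mm, each running between the inner faces of the legs it joins and aligned with the legs' outer faces on the other axis.

C is a straight ladder. Two 49×57 mm vertical rails, 1353 mm tall, stand 505 mm apart (outside-to-outside) with their front faces coplanar on the −y side. 4 rungs, each 57 mm deep and 35 mm tall, span between the inner faces of the rails, front faces flush with the rails. The lowest rung's underside is at z = 288 mm and rungs are spaced 316 mm apart (underside to underside).

Four stools sit around the table at the −y, +y, −x, +x sides. The ladder is on top of the table, centred.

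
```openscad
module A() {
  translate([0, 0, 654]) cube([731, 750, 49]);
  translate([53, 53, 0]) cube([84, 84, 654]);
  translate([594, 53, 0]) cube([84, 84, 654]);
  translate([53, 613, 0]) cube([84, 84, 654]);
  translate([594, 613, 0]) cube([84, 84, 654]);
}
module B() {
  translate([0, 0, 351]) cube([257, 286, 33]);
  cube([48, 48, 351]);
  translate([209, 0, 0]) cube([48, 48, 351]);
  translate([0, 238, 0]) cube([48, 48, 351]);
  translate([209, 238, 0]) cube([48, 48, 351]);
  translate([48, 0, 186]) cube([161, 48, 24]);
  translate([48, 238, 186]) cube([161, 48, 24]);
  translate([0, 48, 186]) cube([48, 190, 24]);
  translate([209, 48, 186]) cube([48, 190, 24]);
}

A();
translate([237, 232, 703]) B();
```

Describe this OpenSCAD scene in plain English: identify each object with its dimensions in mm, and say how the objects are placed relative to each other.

A is a table: top 731 mm (x) × 750 mm (y), 49 mm thick, upper face at z = 703 mm, on four 84×84 mm square legs, each inset 53 mm from the nearest pair of top edges, running from z = 0 to the bottom of the top.

B is a four-legged stool. The seat is a 257×286×33 mm slab whose top surface is at z = 384 mm; four square legs, each 48×48 mm in cross-section, run from the floor (z = 0) to the underside of the seat, each flush with a corner of the seat. Four stretchers, 48 mm wide and 24 mm tall, connect adjacent legs with their undersides at z = 186 mm, each running between the inner faces of the legs it joins and aligned with the legs' outer faces on the other axis.

The stool is on top of the table, centred.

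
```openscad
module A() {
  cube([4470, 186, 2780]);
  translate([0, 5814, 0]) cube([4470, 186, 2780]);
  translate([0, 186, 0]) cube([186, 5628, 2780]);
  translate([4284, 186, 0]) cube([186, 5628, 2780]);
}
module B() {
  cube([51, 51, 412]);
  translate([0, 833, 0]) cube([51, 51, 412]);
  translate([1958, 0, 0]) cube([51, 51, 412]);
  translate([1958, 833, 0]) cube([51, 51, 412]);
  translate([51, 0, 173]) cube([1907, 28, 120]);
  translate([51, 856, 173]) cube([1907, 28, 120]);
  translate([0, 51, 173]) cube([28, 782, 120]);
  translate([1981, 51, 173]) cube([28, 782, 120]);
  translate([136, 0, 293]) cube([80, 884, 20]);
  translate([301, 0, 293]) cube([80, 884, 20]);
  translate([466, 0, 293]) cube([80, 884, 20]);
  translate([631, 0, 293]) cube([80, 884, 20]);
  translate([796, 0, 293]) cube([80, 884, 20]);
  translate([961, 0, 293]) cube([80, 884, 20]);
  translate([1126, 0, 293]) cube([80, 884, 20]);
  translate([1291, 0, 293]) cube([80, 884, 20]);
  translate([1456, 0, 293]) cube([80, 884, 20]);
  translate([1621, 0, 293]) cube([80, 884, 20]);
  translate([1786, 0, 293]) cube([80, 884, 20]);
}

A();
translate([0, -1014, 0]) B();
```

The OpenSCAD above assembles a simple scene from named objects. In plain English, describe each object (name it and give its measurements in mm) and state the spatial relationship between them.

A is a box-shaped house frame (walls only): outside footprint 4470×6000 mm, wall height 2780 mm, wall thickness 186 mm. The two y-facing walls run the full x-width; the two x-facing walls fit between the inner faces of the y-facing walls.

B is a bed frame 2009 mm long (x) by 884 mm wide (y). Four 51×51 mm corner posts, 412 mm tall, at the corners of the footprint. Four rails of 28 mm thickness and 120 mm height run between adjacent posts with their undersides at z = 173 mm, their outer faces flush with the outside of the frame (the two x-running rails run between the posts' inner faces; the two y-running rails run between the posts' inner faces). 11 slats, each 80 mm wide (x) and 20 mm thick, lie across the top of the two x-running rails, running the full 884 mm width of the frame in y; the slats are evenly spaced along x between the inner faces of the end posts with equal gaps (rounded down to the nearest mm) at the −x end and between each pair — any rounding remainder accumulates at the +x end.

The bed frame is on the floor beside the house frame on its −y side.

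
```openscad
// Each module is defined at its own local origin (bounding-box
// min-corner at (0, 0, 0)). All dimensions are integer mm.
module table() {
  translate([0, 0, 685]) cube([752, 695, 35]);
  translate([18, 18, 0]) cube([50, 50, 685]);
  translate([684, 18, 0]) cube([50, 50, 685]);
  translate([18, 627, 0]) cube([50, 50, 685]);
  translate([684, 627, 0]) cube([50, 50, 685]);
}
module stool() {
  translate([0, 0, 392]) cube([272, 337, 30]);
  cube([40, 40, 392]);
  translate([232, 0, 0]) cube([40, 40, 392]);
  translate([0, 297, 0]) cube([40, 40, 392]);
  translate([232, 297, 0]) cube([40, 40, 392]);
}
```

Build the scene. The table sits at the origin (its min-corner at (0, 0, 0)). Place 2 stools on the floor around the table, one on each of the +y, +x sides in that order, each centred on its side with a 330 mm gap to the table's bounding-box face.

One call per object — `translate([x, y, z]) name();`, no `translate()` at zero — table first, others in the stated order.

table();
translate([240, 1025, 0]) stool();
translate([1082, 179, 0]) stool();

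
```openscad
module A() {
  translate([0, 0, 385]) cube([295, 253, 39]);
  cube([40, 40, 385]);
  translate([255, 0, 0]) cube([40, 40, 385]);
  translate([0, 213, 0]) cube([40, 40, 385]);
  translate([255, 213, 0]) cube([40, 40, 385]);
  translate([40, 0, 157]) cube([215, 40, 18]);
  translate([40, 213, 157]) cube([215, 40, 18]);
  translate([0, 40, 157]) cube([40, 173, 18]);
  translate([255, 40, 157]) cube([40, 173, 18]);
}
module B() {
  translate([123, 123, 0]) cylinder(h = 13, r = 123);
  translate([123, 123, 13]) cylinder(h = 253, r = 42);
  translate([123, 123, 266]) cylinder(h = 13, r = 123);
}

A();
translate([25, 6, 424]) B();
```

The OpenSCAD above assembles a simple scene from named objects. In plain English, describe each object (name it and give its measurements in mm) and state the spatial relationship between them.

A is a four-legged stool. The seat is a 295×253×39 mm slab whose top surface is at z = 424 mm; four square legs, each 40×40 mm in cross-section, run from the floor (z = 0) to the underside of the seat, each flush with a corner of the seat. Four stretchers, 40 mm wide and 18 mm tall, connect adjacent legs with their undersides at z = 157 mm, each running between the inner faces of the legs it joins and aligned with the legs' outer faces on the other axis.

B is a spool: two coaxial disc flanges of radius 123 mm and thickness 13 mm, joined by a core cylinder of radius 42 mm and height 253 mm. The lower flange rests on z = 0 and the three cylinders share a vertical axis.

The spool is on top of the stool.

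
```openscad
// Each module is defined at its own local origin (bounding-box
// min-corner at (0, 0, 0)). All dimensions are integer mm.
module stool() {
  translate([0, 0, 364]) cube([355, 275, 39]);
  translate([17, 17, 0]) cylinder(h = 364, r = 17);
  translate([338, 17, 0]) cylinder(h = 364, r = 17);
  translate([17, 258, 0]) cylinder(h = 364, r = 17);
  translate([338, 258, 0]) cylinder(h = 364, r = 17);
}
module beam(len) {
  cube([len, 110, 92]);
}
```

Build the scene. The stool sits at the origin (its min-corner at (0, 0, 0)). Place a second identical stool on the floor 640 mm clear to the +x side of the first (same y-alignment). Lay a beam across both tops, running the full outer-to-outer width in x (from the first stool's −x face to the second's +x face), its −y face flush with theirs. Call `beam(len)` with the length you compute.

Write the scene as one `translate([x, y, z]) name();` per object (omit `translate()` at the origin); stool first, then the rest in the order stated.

stool();
translate([995, 0, 0]) stool();
translate([0, 0, 403]) beam(1350);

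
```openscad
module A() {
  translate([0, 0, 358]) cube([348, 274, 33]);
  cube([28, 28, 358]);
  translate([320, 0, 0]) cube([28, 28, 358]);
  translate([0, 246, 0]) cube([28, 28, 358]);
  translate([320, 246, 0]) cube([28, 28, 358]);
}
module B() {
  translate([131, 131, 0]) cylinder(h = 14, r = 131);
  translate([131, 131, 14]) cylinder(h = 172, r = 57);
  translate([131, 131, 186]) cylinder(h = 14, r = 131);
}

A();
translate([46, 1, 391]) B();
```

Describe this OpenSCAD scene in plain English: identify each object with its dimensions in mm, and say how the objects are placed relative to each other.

A is a simple wooden stool: a rectangular seat 348 mm (x) by 274 mm (y), 33 mm thick, top face at z = 391 mm, on four square legs, each 28×28 mm in cross-section. The legs rest on z = 0, each flush with a corner of the seat.

B is a spool: two coaxial disc flanges of radius 131 mm and thickness 14 mm, joined by a core cylinder of radius 57 mm and height 172 mm. The lower flange rests on z = 0 and the three cylinders share a vertical axis.

The spool is on top of the stool.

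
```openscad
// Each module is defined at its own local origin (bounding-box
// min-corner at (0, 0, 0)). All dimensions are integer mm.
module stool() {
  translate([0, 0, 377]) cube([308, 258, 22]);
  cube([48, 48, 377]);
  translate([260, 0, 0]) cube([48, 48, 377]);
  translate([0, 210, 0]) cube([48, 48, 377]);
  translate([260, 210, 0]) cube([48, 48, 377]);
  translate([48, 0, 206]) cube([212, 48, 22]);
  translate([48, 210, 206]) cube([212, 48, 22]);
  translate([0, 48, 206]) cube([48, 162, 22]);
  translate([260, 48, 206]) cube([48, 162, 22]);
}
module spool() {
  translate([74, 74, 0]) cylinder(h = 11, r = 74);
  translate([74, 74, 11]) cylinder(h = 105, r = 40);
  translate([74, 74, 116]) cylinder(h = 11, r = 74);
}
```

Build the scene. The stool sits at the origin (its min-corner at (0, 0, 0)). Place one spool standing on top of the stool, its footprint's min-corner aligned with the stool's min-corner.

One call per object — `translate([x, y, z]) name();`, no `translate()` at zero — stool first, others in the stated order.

stool();
translate([0, 0, 399]) spool();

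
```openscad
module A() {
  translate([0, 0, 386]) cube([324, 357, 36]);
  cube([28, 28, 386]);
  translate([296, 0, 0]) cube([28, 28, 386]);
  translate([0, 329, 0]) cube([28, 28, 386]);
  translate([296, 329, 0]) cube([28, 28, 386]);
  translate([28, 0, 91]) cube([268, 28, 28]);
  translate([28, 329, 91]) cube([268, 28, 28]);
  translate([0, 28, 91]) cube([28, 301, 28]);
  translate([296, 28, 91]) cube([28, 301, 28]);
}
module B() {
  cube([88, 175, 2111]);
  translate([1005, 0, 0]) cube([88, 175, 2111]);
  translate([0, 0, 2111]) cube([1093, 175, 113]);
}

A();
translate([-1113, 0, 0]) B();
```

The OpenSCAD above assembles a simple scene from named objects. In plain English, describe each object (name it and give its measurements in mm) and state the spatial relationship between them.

A is a four-legged stool. The seat is a 324×357×36 mm slab whose top surface is at z = 422 mm; four square legs, each 28×28 mm in cross-section, run from the floor (z = 0) to the underside of the seat, each flush with a corner of the seat. Four stretchers, 28 mm wide and 28 mm tall, connect adjacent legs with their undersides at z = 91 mm, each running between the inner faces of the legs it joins and aligned with the legs' outer faces on the other axis.

B is a rectangular door frame: two vertical jambs of 88×175 mm section, 2111 mm tall, with a clear opening 917 mm wide between their inner faces. A header 113 mm tall and 175 mm deep lies on top of the jambs and spans the full outside width.

The door frame is on the floor beside the stool on its −x side.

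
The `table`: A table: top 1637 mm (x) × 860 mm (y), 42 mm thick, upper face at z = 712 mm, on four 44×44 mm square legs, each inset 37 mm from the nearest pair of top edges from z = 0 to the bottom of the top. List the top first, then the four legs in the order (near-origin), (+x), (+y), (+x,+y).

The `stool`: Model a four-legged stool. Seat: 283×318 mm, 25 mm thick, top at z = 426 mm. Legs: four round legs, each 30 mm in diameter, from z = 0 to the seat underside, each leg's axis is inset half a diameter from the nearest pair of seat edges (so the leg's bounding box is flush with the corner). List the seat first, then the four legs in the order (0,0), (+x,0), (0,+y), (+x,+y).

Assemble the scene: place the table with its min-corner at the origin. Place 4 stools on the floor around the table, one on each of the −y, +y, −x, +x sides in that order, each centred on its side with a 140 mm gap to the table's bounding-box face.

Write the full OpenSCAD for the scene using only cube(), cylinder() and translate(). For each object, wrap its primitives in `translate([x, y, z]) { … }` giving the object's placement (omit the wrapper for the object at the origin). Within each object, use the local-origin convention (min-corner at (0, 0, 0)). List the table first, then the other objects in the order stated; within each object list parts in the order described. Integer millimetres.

translate([0, 0, 670]) cube([1637, 860, 42]);
translate([37, 37, 0]) cube([44, 44, 670]);
translate([1556, 37, 0]) cube([44, 44, 670]);
translate([37, 779, 0]) cube([44, 44, 670]);
translate([1556, 779, 0]) cube([44, 44, 670]);
translate([677, -458, 0]) {
  translate([0, 0, 401]) cube([283, 318, 25]);
  translate([15, 15, 0]) cylinder(h = 401, r = 15);
  translate([268, 15, 0]) cylinder(h = 401, r = 15);
  translate([15, 303, 0]) cylinder(h = 401, r = 15);
  translate([268, 303, 0]) cylinder(h = 401, r = 15);
}
translate([677, 1000, 0]) {
  translate([0, 0, 401]) cube([283, 318, 25]);
  translate([15, 15, 0]) cylinder(h = 401, r = 15);
  translate([268, 15, 0]) cylinder(h = 401, r = 15);
  translate([15, 303, 0]) cylinder(h = 401, r = 15);
  translate([268, 303, 0]) cylinder(h = 401, r = 15);
}
translate([-423, 271, 0]) {
  translate([0, 0, 401]) cube([283, 318, 25]);
  translate([15, 15, 0]) cylinder(h = 401, r = 15);
  translate([268, 15, 0]) cylinder(h = 401, r = 15);
  translate([15, 303, 0]) cylinder(h = 401, r = 15);
  translate([268, 303, 0]) cylinder(h = 401, r = 15);
}
translate([1777, 271, 0]) {
  translate([0, 0, 401]) cube([283, 318, 25]);
  translate([15, 15, 0]) cylinder(h = 401, r = 15);
  translate([268, 15, 0]) cylinder(h = 401, r = 15);
  translate([15, 303, 0]) cylinder(h = 401, r = 15);
  translate([268, 303, 0]) cylinder(h = 401, r = 15);
}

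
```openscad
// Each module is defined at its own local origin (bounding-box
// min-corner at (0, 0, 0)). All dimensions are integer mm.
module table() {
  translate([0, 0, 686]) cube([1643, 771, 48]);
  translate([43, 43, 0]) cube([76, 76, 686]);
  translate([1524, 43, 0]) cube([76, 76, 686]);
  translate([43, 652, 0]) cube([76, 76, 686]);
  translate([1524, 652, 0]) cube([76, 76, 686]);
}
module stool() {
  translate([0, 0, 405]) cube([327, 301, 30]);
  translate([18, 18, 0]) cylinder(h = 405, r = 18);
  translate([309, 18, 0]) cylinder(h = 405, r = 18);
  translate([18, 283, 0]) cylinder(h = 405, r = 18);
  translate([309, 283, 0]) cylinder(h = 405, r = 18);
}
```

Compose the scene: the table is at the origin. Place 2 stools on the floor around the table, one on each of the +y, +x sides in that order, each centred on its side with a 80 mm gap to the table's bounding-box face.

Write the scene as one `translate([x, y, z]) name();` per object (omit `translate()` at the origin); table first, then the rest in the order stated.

table();
translate([658, 851, 0]) stool();
translate([1723, 235, 0]) stool();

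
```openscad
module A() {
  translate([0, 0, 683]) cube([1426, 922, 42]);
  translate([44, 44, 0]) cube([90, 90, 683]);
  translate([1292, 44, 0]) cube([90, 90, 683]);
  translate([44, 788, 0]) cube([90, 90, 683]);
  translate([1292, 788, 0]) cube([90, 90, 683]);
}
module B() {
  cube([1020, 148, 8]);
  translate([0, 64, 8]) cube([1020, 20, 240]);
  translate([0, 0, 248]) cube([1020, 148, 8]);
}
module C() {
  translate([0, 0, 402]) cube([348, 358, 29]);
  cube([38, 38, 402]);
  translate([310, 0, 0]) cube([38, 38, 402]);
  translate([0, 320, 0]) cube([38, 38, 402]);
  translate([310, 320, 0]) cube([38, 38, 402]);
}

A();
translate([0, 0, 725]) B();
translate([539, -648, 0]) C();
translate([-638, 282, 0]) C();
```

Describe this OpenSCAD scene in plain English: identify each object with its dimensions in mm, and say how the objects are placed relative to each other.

A is a table: top 1426 mm (x) × 922 mm (y), 42 mm thick, upper face at z = 725 mm, on four 90×90 mm square legs, each inset 44 mm from the nearest pair of top edges, running from z = 0 to the bottom of the top.

B is an I-beam lying along x, 1020 mm long. Overall section height 256 mm. Two flanges 148 mm wide (y) and 8 mm thick, one on the floor and one at the top; a web 20 mm thick runs between them, centred on the flange width.

C is a four-legged stool. The seat is 348×358 mm, 29 mm thick, top at z = 431 mm. It stands on four square legs, each 38×38 mm in cross-section, from z = 0 to the seat underside, each flush with a corner of the seat.

The I-beam is on top of the table. Two stools sit around the table at the −y, −x sides.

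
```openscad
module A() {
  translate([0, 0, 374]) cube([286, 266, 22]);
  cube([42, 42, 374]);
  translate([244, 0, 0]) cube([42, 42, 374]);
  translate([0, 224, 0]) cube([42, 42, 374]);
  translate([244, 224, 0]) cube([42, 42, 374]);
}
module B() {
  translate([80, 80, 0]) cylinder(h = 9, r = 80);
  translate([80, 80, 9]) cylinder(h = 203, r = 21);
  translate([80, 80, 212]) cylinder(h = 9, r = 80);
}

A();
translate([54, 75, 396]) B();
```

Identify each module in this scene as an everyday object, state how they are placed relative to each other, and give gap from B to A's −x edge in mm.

A is a stool. B is a spool. The spool is on top of the stool. The gap from the spool to the stool's −x edge is 54 mm.

The spool's min-x is at 54; the stool's min-x is 0; gap = 54 mm.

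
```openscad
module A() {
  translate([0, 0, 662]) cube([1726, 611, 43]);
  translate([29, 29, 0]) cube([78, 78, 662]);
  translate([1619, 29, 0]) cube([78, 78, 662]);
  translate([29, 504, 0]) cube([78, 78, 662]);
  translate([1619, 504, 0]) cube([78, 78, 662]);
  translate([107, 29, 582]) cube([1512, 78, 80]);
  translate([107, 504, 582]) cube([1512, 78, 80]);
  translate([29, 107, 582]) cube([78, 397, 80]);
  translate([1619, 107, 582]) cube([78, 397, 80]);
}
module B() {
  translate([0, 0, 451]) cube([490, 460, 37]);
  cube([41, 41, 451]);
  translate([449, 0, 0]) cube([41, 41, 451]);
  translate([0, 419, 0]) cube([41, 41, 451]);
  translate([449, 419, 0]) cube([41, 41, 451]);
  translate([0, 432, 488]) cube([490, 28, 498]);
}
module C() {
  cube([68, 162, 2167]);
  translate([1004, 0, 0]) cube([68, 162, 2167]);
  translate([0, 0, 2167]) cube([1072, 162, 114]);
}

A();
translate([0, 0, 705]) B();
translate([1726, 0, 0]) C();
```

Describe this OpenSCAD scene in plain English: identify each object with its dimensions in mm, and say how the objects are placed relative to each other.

A is a rectangular dining table. The top is 1726×611×43 mm with its upper surface at z = 705 mm. It stands on four 78×78 mm square legs, each inset 29 mm from the nearest pair of top edges, running from the floor to the underside of the top. Four apron rails, 78 mm thick and 80 mm tall, run between adjacent legs with their top edges flush with the underside of the top and their outer faces flush with the legs' outer faces.

B is a chair. The seat is a 490×460×37 mm slab with its top at z = 488 mm, on four 41×41 mm corner legs (flush with the seat edges, standing on z = 0). A flat backrest 28 mm thick, 498 mm tall, spans the full seat width and rises from the seat top along its +y edge, rear face flush with the rear of the seat.

C is a door frame. The clear opening is 936 mm wide and 2167 mm high. Two 68 mm wide jambs, 162 mm deep, stand either side of the opening from the floor to the top of the opening. A 114 mm thick head sits across the top of both jambs, spanning the full outside width of the frame.

The chair is on top of the table. The door frame is against the table's +x side, with their −y faces flush.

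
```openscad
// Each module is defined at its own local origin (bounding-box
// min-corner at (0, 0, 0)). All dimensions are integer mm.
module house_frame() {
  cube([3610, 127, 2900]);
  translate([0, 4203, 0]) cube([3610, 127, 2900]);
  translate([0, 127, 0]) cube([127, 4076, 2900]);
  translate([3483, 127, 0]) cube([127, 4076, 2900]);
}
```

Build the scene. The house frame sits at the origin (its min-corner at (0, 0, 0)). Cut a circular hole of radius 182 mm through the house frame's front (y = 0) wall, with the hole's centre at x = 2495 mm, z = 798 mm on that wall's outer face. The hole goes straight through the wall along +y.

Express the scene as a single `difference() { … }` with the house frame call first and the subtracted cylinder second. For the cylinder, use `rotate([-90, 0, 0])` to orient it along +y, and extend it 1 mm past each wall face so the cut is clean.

difference() {
  house_frame();
  translate([2495, -1, 798]) rotate([-90, 0, 0]) cylinder(h = 129, r = 182);
}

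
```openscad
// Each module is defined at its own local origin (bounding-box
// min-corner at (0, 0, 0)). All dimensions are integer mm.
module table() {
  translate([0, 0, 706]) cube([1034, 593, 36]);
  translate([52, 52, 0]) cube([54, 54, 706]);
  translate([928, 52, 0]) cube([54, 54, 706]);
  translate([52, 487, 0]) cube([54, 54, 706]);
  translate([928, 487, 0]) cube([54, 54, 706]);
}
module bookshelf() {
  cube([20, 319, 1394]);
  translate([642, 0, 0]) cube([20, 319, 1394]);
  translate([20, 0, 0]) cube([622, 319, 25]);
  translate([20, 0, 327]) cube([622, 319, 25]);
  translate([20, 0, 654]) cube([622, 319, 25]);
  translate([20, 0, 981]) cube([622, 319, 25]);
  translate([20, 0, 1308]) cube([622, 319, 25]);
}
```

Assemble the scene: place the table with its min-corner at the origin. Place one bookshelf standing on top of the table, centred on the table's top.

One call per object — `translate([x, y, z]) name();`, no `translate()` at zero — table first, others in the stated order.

table();
translate([186, 137, 742]) bookshelf();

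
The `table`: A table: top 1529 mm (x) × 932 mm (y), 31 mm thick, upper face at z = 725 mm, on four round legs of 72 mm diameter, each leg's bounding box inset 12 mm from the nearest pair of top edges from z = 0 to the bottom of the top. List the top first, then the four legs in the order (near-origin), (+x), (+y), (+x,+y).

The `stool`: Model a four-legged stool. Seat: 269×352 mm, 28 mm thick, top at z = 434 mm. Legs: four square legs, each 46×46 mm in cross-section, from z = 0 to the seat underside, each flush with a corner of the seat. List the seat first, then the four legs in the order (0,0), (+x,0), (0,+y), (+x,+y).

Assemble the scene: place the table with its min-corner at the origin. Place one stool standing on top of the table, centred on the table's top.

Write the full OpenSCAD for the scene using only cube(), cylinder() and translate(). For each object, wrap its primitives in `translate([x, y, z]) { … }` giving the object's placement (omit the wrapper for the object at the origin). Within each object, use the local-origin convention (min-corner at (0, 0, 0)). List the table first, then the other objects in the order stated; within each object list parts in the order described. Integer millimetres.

translate([0, 0, 694]) cube([1529, 932, 31]);
translate([48, 48, 0]) cylinder(h = 694, r = 36);
translate([1481, 48, 0]) cylinder(h = 694, r = 36);
translate([48, 884, 0]) cylinder(h = 694, r = 36);
translate([1481, 884, 0]) cylinder(h = 694, r = 36);
translate([630, 290, 725]) {
  translate([0, 0, 406]) cube([269, 352, 28]);
  cube([46, 46, 406]);
  translate([223, 0, 0]) cube([46, 46, 406]);
  translate([0, 306, 0]) cube([46, 46, 406]);
  translate([223, 306, 0]) cube([46, 46, 406]);
}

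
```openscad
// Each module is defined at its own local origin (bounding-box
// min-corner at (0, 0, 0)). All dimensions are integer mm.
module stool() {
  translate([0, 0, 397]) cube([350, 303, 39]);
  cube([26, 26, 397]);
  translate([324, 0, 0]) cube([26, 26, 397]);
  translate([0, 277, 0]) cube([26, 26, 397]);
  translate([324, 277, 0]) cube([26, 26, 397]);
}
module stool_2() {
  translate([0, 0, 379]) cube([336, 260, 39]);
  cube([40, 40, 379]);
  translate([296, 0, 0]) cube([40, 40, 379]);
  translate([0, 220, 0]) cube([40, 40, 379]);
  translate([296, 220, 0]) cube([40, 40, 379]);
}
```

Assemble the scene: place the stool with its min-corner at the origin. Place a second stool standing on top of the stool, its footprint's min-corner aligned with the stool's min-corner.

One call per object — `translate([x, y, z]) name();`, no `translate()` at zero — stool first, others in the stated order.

stool();
translate([0, 0, 436]) stool_2();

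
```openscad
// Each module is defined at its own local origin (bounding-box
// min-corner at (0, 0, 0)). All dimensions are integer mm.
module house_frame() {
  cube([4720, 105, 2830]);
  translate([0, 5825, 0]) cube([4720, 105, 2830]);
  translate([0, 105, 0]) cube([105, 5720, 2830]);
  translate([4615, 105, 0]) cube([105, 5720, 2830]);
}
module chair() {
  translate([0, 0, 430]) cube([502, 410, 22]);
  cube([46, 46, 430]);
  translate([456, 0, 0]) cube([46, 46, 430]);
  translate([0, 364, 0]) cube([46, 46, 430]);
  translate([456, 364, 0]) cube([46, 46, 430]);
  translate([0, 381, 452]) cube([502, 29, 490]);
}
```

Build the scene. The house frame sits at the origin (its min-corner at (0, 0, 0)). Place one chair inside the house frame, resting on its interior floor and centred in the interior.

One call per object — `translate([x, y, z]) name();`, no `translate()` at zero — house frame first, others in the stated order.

house_frame();
translate([2109, 2760, 0]) chair();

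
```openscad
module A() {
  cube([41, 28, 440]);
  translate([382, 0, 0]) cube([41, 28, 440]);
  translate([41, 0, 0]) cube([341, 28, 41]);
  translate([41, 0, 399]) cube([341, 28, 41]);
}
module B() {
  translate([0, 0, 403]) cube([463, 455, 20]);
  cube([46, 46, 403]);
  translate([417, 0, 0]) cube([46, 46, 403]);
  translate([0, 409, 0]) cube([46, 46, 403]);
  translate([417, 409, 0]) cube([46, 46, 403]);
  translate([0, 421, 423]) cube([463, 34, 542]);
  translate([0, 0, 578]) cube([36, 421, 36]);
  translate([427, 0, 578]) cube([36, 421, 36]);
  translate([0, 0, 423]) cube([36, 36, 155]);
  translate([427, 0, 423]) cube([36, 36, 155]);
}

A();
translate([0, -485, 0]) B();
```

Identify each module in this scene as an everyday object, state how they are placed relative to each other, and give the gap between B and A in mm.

A is a picture frame. B is a chair. The chair is on the floor beside the picture frame on its −y side. The gap between the chair and the picture frame is 30 mm.

The chair's nearest face is 30 mm from the picture frame's −y face.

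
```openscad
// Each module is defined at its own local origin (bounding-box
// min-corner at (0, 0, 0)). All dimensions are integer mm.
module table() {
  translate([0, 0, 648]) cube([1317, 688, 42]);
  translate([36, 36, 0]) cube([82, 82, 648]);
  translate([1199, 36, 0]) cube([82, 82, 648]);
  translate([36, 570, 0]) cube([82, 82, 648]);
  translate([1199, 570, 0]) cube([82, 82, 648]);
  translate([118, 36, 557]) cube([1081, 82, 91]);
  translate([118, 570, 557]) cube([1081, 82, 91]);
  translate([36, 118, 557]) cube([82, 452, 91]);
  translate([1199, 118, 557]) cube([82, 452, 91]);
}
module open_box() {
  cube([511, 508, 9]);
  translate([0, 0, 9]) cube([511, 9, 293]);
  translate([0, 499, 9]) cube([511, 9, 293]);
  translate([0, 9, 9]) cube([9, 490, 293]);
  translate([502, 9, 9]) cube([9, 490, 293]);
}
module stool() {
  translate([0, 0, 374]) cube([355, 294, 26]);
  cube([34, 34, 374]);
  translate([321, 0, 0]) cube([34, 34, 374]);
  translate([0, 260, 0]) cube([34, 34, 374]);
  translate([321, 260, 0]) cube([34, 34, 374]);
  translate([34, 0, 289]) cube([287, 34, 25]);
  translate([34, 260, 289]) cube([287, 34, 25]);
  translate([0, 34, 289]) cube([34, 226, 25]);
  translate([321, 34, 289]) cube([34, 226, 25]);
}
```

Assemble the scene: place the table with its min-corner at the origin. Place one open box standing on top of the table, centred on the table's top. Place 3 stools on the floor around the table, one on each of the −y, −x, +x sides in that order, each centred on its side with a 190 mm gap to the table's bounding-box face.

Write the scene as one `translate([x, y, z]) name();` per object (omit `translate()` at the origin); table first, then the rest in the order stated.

table();
translate([403, 90, 690]) open_box();
translate([481, -484, 0]) stool();
translate([-545, 197, 0]) stool();
translate([1507, 197, 0]) stool();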